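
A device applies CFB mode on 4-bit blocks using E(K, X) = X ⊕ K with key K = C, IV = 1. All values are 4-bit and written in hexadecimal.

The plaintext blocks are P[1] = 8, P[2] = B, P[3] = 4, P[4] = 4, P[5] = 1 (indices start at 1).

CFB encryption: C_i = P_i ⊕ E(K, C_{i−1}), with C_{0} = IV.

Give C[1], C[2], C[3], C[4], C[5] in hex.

C[1]: E(K, 1) = D; 8 ⊕ D = 5.
C[2]: E(K, 5) = 9; B ⊕ 9 = 2.
C[3]: E(K, 2) = E; 4 ⊕ E = A.
C[4]: E(K, A) = 6; 4 ⊕ 6 = 2.
C[5]: E(K, 2) = E; 1 ⊕ E = F.

C[1] = 5, C[2] = 2, C[3] = A, C[4] = 2, C[5] = F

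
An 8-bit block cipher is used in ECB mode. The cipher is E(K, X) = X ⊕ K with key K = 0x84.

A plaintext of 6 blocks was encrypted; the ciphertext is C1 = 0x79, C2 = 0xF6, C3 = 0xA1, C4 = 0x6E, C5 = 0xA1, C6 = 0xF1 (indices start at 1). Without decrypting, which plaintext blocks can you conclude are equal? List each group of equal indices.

P3 = P5

ECB encrypts each block independently with the same key, so equal ciphertext blocks imply equal plaintext blocks.
C3 = C5 = 0xA1, so P3 = P5.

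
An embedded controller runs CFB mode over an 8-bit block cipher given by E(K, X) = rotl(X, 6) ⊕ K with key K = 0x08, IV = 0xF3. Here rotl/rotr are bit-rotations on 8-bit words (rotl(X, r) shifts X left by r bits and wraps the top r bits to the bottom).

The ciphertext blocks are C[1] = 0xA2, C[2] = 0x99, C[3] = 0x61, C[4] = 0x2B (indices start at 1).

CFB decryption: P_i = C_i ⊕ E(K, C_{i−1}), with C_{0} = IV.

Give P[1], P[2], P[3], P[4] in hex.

P[1] = 0x56, P[2] = 0x39, P[3] = 0x0F, P[4] = 0x7B

P[1]: E(K, 0xF3) = 0xF4; 0xA2 ⊕ 0xF4 = 0x56.
P[2]: E(K, 0xA2) = 0xA0; 0x99 ⊕ 0xA0 = 0x39.
P[3]: E(K, 0x99) = 0x6E; 0x61 ⊕ 0x6E = 0x0F.
P[4]: E(K, 0x61) = 0x50; 0x2B ⊕ 0x50 = 0x7B.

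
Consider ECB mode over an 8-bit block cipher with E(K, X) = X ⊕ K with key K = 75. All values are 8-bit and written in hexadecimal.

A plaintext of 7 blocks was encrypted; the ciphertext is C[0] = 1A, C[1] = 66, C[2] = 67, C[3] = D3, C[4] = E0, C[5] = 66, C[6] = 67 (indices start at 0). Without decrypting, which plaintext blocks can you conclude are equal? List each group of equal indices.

ECB encrypts each block independently with the same key, so equal ciphertext blocks imply equal plaintext blocks.
C[1] = C[5] = 66, so P[1] = P[5].
C[2] = C[6] = 67, so P[2] = P[6].

P[1] = P[5]; P[2] = P[6]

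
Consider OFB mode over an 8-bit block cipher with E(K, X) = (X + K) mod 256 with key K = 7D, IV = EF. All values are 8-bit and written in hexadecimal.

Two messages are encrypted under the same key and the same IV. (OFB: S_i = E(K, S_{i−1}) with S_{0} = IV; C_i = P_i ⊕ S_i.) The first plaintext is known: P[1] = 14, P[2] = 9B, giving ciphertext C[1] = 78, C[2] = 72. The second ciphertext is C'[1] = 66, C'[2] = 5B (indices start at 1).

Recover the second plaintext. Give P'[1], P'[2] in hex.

P'[1] = 0A, P'[2] = B2

In OFB with a reused IV, both messages share the same keystream S_i, so C_i ⊕ C'_i = P_i ⊕ P'_i and thus P'_i = P_i ⊕ C_i ⊕ C'_i.
P'[1]: 14 ⊕ 78 ⊕ 66 = 0A.
P'[2]: 9B ⊕ 72 ⊕ 5B = B2.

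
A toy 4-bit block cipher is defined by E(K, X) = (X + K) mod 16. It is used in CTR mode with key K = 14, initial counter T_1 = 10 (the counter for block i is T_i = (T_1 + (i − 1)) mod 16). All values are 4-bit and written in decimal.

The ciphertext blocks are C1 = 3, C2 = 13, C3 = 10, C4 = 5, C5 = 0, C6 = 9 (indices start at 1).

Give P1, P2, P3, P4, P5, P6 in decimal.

CTR decryption: S_i = E(K, T_i) where T_i is the counter for block i; P_i = C_i ⊕ S_i.
P1: T = 10, S = E(K, T) = 8; 3 ⊕ 8 = 11.
P2: T = 11, S = E(K, T) = 9; 13 ⊕ 9 = 4.
P3: T = 12, S = E(K, T) = 10; 10 ⊕ 10 = 0.
P4: T = 13, S = E(K, T) = 11; 5 ⊕ 11 = 14.
P5: T = 14, S = E(K, T) = 12; 0 ⊕ 12 = 12.
P6: T = 15, S = E(K, T) = 13; 9 ⊕ 13 = 4.

P1 = 11, P2 = 4, P3 = 0, P4 = 14, P5 = 12, P6 = 4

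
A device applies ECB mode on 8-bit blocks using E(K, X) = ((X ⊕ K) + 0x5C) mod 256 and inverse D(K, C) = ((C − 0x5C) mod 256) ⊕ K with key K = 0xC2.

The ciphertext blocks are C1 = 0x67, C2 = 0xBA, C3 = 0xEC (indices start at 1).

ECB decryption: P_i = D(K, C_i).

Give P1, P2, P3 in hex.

P1: D(K, 0x67) = 0xC9.
P2: D(K, 0xBA) = 0x9C.
P3: D(K, 0xEC) = 0x52.

P1 = 0xC9, P2 = 0x9C, P3 = 0x52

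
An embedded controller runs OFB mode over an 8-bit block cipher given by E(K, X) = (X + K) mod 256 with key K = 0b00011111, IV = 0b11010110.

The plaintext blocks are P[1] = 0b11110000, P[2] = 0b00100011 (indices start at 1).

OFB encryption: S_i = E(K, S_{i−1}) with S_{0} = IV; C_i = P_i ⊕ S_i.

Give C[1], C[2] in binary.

C[1] = 0b00000101, C[2] = 0b00110111

C[1]: S = E(K, 0b11010110) = 0b11110101; 0b11110000 ⊕ 0b11110101 = 0b00000101.
C[2]: S = E(K, 0b11110101) = 0b00010100; 0b00100011 ⊕ 0b00010100 = 0b00110111.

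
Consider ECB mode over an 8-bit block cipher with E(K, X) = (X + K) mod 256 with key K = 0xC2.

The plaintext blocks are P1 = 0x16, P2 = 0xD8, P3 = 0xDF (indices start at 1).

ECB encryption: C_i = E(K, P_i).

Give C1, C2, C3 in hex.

C1: E(K, 0x16) = 0xD8.
C2: E(K, 0xD8) = 0x9A.
C3: E(K, 0xDF) = 0xA1.

C1 = 0xD8, C2 = 0x9A, C3 = 0xA1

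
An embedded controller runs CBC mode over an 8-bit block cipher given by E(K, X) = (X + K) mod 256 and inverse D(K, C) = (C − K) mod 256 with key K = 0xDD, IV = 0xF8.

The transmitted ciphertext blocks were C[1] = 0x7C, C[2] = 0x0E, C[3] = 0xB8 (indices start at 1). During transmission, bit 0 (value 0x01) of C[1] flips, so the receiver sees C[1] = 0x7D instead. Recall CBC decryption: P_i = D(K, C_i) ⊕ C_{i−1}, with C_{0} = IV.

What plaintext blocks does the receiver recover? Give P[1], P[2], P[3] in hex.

Only C[1] changed, to 0x7D. In CBC, a change in C_i garbles P_i and flips the same bit in P_{i+1}. Decrypting the received ciphertext:
P[1]: D(K, 0x7D) = 0xA0; 0xA0 ⊕ 0xF8 = 0x58.
P[2]: D(K, 0x0E) = 0x31; 0x31 ⊕ 0x7D = 0x4C.
P[3]: D(K, 0xB8) = 0xDB; 0xDB ⊕ 0x0E = 0xD5.
Blocks that differ from the original plaintext: P[1], P[2].

P[1] = 0x58, P[2] = 0x4C, P[3] = 0xD5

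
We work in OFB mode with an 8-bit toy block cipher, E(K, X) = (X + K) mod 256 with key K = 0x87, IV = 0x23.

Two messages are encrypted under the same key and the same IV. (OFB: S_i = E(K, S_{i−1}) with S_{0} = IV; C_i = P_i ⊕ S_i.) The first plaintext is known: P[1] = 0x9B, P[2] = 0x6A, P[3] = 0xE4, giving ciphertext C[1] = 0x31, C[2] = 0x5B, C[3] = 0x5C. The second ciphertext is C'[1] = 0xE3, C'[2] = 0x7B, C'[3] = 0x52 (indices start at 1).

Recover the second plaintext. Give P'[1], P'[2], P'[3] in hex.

P'[1] = 0x49, P'[2] = 0x4A, P'[3] = 0xEA

In OFB with a reused IV, both messages share the same keystream S_i, so C_i ⊕ C'_i = P_i ⊕ P'_i and thus P'_i = P_i ⊕ C_i ⊕ C'_i.
P'[1]: 0x9B ⊕ 0x31 ⊕ 0xE3 = 0x49.
P'[2]: 0x6A ⊕ 0x5B ⊕ 0x7B = 0x4A.
P'[3]: 0xE4 ⊕ 0x5C ⊕ 0x52 = 0xEA.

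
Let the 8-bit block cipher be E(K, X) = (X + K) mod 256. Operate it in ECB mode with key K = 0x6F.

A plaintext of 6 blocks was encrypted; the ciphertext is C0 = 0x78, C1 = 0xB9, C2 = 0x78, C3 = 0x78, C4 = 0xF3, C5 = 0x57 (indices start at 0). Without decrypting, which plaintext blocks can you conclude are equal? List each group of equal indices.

P0 = P2 = P3

ECB encrypts each block independently with the same key, so equal ciphertext blocks imply equal plaintext blocks.
C0 = C2 = C3 = 0x78, so P0 = P2 = P3.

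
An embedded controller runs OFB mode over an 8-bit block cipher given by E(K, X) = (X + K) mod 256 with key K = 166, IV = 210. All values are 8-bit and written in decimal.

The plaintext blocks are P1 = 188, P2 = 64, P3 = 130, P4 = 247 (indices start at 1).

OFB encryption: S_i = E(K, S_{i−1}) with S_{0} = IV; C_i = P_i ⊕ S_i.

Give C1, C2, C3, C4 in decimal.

C1: S = E(K, 210) = 120; 188 ⊕ 120 = 196.
C2: S = E(K, 120) = 30; 64 ⊕ 30 = 94.
C3: S = E(K, 30) = 196; 130 ⊕ 196 = 70.
C4: S = E(K, 196) = 106; 247 ⊕ 106 = 157.

C1 = 196, C2 = 94, C3 = 70, C4 = 157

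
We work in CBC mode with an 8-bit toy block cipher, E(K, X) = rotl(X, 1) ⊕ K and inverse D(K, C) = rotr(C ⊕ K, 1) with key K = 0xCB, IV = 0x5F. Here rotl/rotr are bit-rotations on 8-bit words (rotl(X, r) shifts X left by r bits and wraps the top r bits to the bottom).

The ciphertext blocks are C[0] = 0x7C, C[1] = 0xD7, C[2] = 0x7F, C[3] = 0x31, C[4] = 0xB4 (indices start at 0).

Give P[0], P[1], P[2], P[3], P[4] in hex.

CBC decryption: P_i = D(K, C_i) ⊕ C_{i−1}, with C_{−1} = IV.
P[0]: D(K, 0x7C) = 0xDB; 0xDB ⊕ 0x5F = 0x84.
P[1]: D(K, 0xD7) = 0x0E; 0x0E ⊕ 0x7C = 0x72.
P[2]: D(K, 0x7F) = 0x5A; 0x5A ⊕ 0xD7 = 0x8D.
P[3]: D(K, 0x31) = 0x7D; 0x7D ⊕ 0x7F = 0x02.
P[4]: D(K, 0xB4) = 0xBF; 0xBF ⊕ 0x31 = 0x8E.

P[0] = 0x84, P[1] = 0x72, P[2] = 0x8D, P[3] = 0x02, P[4] = 0x8E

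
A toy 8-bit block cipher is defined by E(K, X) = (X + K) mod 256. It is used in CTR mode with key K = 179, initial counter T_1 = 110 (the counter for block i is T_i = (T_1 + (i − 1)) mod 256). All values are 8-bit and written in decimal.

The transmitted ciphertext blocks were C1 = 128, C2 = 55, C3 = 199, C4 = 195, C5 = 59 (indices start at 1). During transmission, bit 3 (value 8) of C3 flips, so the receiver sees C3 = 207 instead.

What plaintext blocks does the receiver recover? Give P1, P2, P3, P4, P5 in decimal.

CTR decryption: S_i = E(K, T_i) where T_i is the counter for block i; P_i = C_i ⊕ S_i.
Only C3 changed, to 207. In CTR, a change in C_i flips the same bit in P_i only; the keystream is unaffected. Decrypting the received ciphertext:
P1: T = 110, S = E(K, T) = 33; 128 ⊕ 33 = 161.
P2: T = 111, S = E(K, T) = 34; 55 ⊕ 34 = 21.
P3: T = 112, S = E(K, T) = 35; 207 ⊕ 35 = 236.
P4: T = 113, S = E(K, T) = 36; 195 ⊕ 36 = 231.
P5: T = 114, S = E(K, T) = 37; 59 ⊕ 37 = 30.
Blocks that differ from the original plaintext: P3.

P1 = 161, P2 = 21, P3 = 236, P4 = 231, P5 = 30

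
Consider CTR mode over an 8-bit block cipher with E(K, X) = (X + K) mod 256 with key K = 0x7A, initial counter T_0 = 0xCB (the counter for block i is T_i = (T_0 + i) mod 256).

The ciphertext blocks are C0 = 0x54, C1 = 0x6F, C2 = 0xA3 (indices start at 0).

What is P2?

P2 = 0xE4

CTR decryption: S_i = E(K, T_i) where T_i is the counter for block i; P_i = C_i ⊕ S_i.
P2: T = 0xCD, S = E(K, T) = 0x47; 0xA3 ⊕ 0x47 = 0xE4.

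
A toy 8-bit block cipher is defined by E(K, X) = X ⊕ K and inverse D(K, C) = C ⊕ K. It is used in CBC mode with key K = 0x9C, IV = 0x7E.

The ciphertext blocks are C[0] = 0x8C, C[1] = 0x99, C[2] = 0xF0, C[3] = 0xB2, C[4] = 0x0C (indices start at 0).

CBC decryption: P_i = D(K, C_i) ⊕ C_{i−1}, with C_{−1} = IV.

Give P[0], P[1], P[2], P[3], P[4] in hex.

P[0]: D(K, 0x8C) = 0x10; 0x10 ⊕ 0x7E = 0x6E.
P[1]: D(K, 0x99) = 0x05; 0x05 ⊕ 0x8C = 0x89.
P[2]: D(K, 0xF0) = 0x6C; 0x6C ⊕ 0x99 = 0xF5.
P[3]: D(K, 0xB2) = 0x2E; 0x2E ⊕ 0xF0 = 0xDE.
P[4]: D(K, 0x0C) = 0x90; 0x90 ⊕ 0xB2 = 0x22.

P[0] = 0x6E, P[1] = 0x89, P[2] = 0xF5, P[3] = 0xDE, P[4] = 0x22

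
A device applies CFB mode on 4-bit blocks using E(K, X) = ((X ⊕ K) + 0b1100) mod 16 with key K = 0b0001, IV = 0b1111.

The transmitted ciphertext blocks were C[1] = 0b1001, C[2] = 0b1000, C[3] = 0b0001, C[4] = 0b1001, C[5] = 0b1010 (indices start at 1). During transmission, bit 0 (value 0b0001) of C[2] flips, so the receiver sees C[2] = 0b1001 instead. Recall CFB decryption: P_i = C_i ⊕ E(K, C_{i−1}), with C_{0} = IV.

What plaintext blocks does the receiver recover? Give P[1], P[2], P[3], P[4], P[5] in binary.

Only C[2] changed, to 0b1001. In CFB, a change in C_i flips the same bit in P_i and garbles P_{i+1}. Decrypting the received ciphertext:
P[1]: E(K, 0b1111) = 0b1010; 0b1001 ⊕ 0b1010 = 0b0011.
P[2]: E(K, 0b1001) = 0b0100; 0b1001 ⊕ 0b0100 = 0b1101.
P[3]: E(K, 0b1001) = 0b0100; 0b0001 ⊕ 0b0100 = 0b0101.
P[4]: E(K, 0b0001) = 0b1100; 0b1001 ⊕ 0b1100 = 0b0101.
P[5]: E(K, 0b1001) = 0b0100; 0b1010 ⊕ 0b0100 = 0b1110.
Blocks that differ from the original plaintext: P[2], P[3].

P[1] = 0b0011, P[2] = 0b1101, P[3] = 0b0101, P[4] = 0b0101, P[5] = 0b1110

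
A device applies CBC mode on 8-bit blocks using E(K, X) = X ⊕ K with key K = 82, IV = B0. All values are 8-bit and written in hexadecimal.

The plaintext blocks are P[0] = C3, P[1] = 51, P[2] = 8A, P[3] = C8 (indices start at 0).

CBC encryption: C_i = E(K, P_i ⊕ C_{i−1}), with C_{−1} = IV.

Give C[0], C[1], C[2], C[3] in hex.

C[0] = F1, C[1] = 22, C[2] = 2A, C[3] = 60

C[0]: P[0] ⊕ B0 = 73; E(K, 73) = F1.
C[1]: P[1] ⊕ F1 = A0; E(K, A0) = 22.
C[2]: P[2] ⊕ 22 = A8; E(K, A8) = 2A.
C[3]: P[3] ⊕ 2A = E2; E(K, E2) = 60.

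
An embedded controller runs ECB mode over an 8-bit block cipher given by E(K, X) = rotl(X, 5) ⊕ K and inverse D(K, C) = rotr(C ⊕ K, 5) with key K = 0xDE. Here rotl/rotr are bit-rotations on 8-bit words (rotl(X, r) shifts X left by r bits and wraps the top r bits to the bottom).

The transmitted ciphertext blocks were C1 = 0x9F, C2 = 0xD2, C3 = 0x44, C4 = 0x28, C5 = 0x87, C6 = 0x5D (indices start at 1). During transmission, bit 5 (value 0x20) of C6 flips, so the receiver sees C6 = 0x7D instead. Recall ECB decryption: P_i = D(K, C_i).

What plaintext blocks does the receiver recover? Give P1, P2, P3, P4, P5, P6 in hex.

P1 = 0x0A, P2 = 0x60, P3 = 0xD4, P4 = 0xB7, P5 = 0xCA, P6 = 0x1D

Only C6 changed, to 0x7D. In ECB, a change in C_i affects only P_i. Decrypting the received ciphertext:
P1: D(K, 0x9F) = 0x0A.
P2: D(K, 0xD2) = 0x60.
P3: D(K, 0x44) = 0xD4.
P4: D(K, 0x28) = 0xB7.
P5: D(K, 0x87) = 0xCA.
P6: D(K, 0x7D) = 0x1D.
Blocks that differ from the original plaintext: P6.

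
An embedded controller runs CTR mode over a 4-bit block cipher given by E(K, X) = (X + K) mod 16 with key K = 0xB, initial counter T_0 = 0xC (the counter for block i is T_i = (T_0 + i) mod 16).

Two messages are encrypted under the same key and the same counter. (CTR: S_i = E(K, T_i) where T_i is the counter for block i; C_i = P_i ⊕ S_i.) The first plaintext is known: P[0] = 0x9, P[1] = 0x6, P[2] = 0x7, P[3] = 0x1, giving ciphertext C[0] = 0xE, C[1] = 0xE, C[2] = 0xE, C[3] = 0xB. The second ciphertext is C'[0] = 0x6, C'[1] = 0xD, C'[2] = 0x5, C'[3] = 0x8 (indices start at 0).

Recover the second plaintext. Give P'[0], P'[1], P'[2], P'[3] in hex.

In CTR with a reused counter, both messages share the same keystream S_i, so C_i ⊕ C'_i = P_i ⊕ P'_i and thus P'_i = P_i ⊕ C_i ⊕ C'_i.
P'[0]: 0x9 ⊕ 0xE ⊕ 0x6 = 0x1.
P'[1]: 0x6 ⊕ 0xE ⊕ 0xD = 0x5.
P'[2]: 0x7 ⊕ 0xE ⊕ 0x5 = 0xC.
P'[3]: 0x1 ⊕ 0xB ⊕ 0x8 = 0x2.

P'[0] = 0x1, P'[1] = 0x5, P'[2] = 0xC, P'[3] = 0x2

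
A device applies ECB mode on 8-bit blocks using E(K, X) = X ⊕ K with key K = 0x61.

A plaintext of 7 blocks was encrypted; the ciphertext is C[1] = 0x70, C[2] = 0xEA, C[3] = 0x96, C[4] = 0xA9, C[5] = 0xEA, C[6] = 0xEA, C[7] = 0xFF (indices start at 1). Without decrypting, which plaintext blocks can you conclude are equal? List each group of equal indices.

P[2] = P[5] = P[6]

ECB encrypts each block independently with the same key, so equal ciphertext blocks imply equal plaintext blocks.
C[2] = C[5] = C[6] = 0xEA, so P[2] = P[5] = P[6].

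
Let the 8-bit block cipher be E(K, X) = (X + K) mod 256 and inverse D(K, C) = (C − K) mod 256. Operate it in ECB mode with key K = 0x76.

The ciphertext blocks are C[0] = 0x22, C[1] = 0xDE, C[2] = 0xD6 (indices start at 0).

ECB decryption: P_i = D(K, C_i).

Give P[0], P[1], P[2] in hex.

P[0]: D(K, 0x22) = 0xAC.
P[1]: D(K, 0xDE) = 0x68.
P[2]: D(K, 0xD6) = 0x60.

P[0] = 0xAC, P[1] = 0x68, P[2] = 0x60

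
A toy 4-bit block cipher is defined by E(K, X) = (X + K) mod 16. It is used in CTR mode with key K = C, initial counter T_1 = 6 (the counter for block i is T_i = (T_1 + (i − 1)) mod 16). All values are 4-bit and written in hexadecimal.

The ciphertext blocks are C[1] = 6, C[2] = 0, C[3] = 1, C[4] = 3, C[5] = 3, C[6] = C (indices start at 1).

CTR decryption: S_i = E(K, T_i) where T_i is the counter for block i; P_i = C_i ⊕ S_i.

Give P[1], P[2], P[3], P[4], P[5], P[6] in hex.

P[1] = 4, P[2] = 3, P[3] = 5, P[4] = 6, P[5] = 5, P[6] = B

P[1]: T = 6, S = E(K, T) = 2; 6 ⊕ 2 = 4.
P[2]: T = 7, S = E(K, T) = 3; 0 ⊕ 3 = 3.
P[3]: T = 8, S = E(K, T) = 4; 1 ⊕ 4 = 5.
P[4]: T = 9, S = E(K, T) = 5; 3 ⊕ 5 = 6.
P[5]: T = A, S = E(K, T) = 6; 3 ⊕ 6 = 5.
P[6]: T = B, S = E(K, T) = 7; C ⊕ 7 = B.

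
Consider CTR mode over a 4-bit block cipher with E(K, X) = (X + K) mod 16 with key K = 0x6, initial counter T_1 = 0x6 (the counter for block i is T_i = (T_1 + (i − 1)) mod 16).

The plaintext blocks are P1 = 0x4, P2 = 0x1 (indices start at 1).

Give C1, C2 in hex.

C1 = 0x8, C2 = 0xC

CTR encryption: S_i = E(K, T_i) where T_i is the counter for block i; C_i = P_i ⊕ S_i.
C1: T = 0x6, S = E(K, T) = 0xC; 0x4 ⊕ 0xC = 0x8.
C2: T = 0x7, S = E(K, T) = 0xD; 0x1 ⊕ 0xD = 0xC.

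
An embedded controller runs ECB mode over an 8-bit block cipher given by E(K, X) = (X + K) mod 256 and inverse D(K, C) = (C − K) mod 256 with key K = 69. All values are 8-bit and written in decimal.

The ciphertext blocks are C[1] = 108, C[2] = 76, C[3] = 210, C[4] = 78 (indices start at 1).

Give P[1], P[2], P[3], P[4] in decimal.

P[1] = 39, P[2] = 7, P[3] = 141, P[4] = 9

ECB decryption: P_i = D(K, C_i).
P[1]: D(K, 108) = 39.
P[2]: D(K, 76) = 7.
P[3]: D(K, 210) = 141.
P[4]: D(K, 78) = 9.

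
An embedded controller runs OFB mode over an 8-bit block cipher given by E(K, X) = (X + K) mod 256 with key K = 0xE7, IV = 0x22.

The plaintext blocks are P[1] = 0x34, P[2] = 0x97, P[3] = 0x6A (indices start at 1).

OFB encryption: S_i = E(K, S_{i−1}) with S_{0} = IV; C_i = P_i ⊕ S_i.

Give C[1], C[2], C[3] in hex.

C[1]: S = E(K, 0x22) = 0x09; 0x34 ⊕ 0x09 = 0x3D.
C[2]: S = E(K, 0x09) = 0xF0; 0x97 ⊕ 0xF0 = 0x67.
C[3]: S = E(K, 0xF0) = 0xD7; 0x6A ⊕ 0xD7 = 0xBD.

C[1] = 0x3D, C[2] = 0x67, C[3] = 0xBD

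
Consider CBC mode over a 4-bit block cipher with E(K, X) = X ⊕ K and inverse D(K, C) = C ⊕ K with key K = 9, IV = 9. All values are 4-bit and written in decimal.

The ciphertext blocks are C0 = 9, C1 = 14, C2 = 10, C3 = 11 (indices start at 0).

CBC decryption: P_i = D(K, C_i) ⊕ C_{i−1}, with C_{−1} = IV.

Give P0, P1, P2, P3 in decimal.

P0: D(K, 9) = 0; 0 ⊕ 9 = 9.
P1: D(K, 14) = 7; 7 ⊕ 9 = 14.
P2: D(K, 10) = 3; 3 ⊕ 14 = 13.
P3: D(K, 11) = 2; 2 ⊕ 10 = 8.

P0 = 9, P1 = 14, P2 = 13, P3 = 8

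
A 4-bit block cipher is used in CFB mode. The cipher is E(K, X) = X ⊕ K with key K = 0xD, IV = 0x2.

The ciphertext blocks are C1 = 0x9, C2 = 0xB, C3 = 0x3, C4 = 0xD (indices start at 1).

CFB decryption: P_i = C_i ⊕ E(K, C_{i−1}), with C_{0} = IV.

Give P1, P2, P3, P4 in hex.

P1: E(K, 0x2) = 0xF; 0x9 ⊕ 0xF = 0x6.
P2: E(K, 0x9) = 0x4; 0xB ⊕ 0x4 = 0xF.
P3: E(K, 0xB) = 0x6; 0x3 ⊕ 0x6 = 0x5.
P4: E(K, 0x3) = 0xE; 0xD ⊕ 0xE = 0x3.

P1 = 0x6, P2 = 0xF, P3 = 0x5, P4 = 0x3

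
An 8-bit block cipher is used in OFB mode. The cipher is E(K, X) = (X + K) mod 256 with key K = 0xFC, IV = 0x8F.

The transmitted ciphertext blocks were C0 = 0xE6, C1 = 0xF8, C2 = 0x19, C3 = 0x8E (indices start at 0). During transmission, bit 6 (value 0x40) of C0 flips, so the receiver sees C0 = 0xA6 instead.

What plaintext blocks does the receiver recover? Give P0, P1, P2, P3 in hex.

OFB decryption: S_i = E(K, S_{i−1}) with S_{−1} = IV; P_i = C_i ⊕ S_i.
Only C0 changed, to 0xA6. In OFB, a change in C_i flips the same bit in P_i only; the keystream is unaffected. Decrypting the received ciphertext:
P0: S = E(K, 0x8F) = 0x8B; 0xA6 ⊕ 0x8B = 0x2D.
P1: S = E(K, 0x8B) = 0x87; 0xF8 ⊕ 0x87 = 0x7F.
P2: S = E(K, 0x87) = 0x83; 0x19 ⊕ 0x83 = 0x9A.
P3: S = E(K, 0x83) = 0x7F; 0x8E ⊕ 0x7F = 0xF1.
Blocks that differ from the original plaintext: P0.

P0 = 0x2D, P1 = 0x7F, P2 = 0x9A, P3 = 0xF1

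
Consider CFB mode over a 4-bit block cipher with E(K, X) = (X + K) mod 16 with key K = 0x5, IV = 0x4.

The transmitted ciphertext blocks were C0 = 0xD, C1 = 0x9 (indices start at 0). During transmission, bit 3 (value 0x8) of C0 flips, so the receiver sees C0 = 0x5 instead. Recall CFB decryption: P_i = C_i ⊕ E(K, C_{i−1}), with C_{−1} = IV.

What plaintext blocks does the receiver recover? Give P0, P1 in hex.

P0 = 0xC, P1 = 0x3

Only C0 changed, to 0x5. In CFB, a change in C_i flips the same bit in P_i and garbles P_{i+1}. Decrypting the received ciphertext:
P0: E(K, 0x4) = 0x9; 0x5 ⊕ 0x9 = 0xC.
P1: E(K, 0x5) = 0xA; 0x9 ⊕ 0xA = 0x3.
Blocks that differ from the original plaintext: P0, P1.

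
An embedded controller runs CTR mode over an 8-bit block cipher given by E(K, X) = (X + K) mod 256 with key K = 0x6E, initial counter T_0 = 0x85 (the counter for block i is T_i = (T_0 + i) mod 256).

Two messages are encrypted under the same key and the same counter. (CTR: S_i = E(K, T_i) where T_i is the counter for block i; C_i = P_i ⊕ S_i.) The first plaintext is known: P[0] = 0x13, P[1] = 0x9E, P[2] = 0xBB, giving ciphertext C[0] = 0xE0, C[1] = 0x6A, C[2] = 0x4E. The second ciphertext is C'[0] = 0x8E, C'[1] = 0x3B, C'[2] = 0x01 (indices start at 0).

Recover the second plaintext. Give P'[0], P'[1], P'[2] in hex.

In CTR with a reused counter, both messages share the same keystream S_i, so C_i ⊕ C'_i = P_i ⊕ P'_i and thus P'_i = P_i ⊕ C_i ⊕ C'_i.
P'[0]: 0x13 ⊕ 0xE0 ⊕ 0x8E = 0x7D.
P'[1]: 0x9E ⊕ 0x6A ⊕ 0x3B = 0xCF.
P'[2]: 0xBB ⊕ 0x4E ⊕ 0x01 = 0xF4.

P'[0] = 0x7D, P'[1] = 0xCF, P'[2] = 0xF4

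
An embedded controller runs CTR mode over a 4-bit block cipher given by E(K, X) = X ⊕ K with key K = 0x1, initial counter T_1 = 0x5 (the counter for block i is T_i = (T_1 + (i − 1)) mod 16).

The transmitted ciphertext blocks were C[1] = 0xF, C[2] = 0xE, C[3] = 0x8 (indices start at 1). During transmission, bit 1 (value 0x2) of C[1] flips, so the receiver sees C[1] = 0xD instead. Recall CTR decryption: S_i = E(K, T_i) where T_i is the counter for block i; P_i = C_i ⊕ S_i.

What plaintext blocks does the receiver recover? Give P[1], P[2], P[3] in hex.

P[1] = 0x9, P[2] = 0x9, P[3] = 0xE

Only C[1] changed, to 0xD. In CTR, a change in C_i flips the same bit in P_i only; the keystream is unaffected. Decrypting the received ciphertext:
P[1]: T = 0x5, S = E(K, T) = 0x4; 0xD ⊕ 0x4 = 0x9.
P[2]: T = 0x6, S = E(K, T) = 0x7; 0xE ⊕ 0x7 = 0x9.
P[3]: T = 0x7, S = E(K, T) = 0x6; 0x8 ⊕ 0x6 = 0xE.
Blocks that differ from the original plaintext: P[1].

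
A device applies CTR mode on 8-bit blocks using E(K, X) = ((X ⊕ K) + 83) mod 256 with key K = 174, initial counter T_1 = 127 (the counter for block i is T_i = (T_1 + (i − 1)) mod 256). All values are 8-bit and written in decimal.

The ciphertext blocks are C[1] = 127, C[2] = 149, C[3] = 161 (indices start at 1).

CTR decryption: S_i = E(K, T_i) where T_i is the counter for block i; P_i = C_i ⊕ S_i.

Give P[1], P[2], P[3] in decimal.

P[1] = 91, P[2] = 20, P[3] = 35

P[1]: T = 127, S = E(K, T) = 36; 127 ⊕ 36 = 91.
P[2]: T = 128, S = E(K, T) = 129; 149 ⊕ 129 = 20.
P[3]: T = 129, S = E(K, T) = 130; 161 ⊕ 130 = 35.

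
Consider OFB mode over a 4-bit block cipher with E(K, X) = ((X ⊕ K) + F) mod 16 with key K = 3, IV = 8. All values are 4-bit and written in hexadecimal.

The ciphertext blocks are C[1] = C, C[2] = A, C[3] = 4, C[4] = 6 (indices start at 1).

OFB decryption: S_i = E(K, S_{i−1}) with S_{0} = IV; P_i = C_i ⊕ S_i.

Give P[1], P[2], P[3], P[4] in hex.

P[1]: S = E(K, 8) = A; C ⊕ A = 6.
P[2]: S = E(K, A) = 8; A ⊕ 8 = 2.
P[3]: S = E(K, 8) = A; 4 ⊕ A = E.
P[4]: S = E(K, A) = 8; 6 ⊕ 8 = E.

P[1] = 6, P[2] = 2, P[3] = E, P[4] = E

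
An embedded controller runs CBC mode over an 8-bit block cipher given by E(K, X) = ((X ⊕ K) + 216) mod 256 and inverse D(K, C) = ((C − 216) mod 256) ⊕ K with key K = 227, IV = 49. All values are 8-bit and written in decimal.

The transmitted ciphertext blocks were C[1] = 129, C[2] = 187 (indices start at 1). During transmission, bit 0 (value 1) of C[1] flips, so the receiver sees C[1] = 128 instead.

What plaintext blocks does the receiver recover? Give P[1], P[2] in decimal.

P[1] = 122, P[2] = 128

CBC decryption: P_i = D(K, C_i) ⊕ C_{i−1}, with C_{0} = IV.
Only C[1] changed, to 128. In CBC, a change in C_i garbles P_i and flips the same bit in P_{i+1}. Decrypting the received ciphertext:
P[1]: D(K, 128) = 75; 75 ⊕ 49 = 122.
P[2]: D(K, 187) = 0; 0 ⊕ 128 = 128.
Blocks that differ from the original plaintext: P[1], P[2].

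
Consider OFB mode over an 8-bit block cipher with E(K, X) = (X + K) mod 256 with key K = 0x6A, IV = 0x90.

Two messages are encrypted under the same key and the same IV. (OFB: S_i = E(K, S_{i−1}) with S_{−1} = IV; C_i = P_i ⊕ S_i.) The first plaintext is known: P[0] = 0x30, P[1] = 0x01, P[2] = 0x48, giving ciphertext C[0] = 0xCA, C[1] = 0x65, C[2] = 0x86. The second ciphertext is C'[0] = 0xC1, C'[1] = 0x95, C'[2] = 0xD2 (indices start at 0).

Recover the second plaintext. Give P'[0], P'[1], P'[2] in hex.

In OFB with a reused IV, both messages share the same keystream S_i, so C_i ⊕ C'_i = P_i ⊕ P'_i and thus P'_i = P_i ⊕ C_i ⊕ C'_i.
P'[0]: 0x30 ⊕ 0xCA ⊕ 0xC1 = 0x3B.
P'[1]: 0x01 ⊕ 0x65 ⊕ 0x95 = 0xF1.
P'[2]: 0x48 ⊕ 0x86 ⊕ 0xD2 = 0x1C.

P'[0] = 0x3B, P'[1] = 0xF1, P'[2] = 0x1C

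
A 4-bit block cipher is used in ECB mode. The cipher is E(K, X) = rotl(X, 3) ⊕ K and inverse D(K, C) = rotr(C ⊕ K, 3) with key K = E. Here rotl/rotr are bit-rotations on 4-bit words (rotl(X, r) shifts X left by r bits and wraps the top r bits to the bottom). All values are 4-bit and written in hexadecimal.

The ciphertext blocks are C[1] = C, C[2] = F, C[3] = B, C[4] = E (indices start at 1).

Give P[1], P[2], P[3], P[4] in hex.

ECB decryption: P_i = D(K, C_i).
P[1]: D(K, C) = 4.
P[2]: D(K, F) = 2.
P[3]: D(K, B) = A.
P[4]: D(K, E) = 0.

P[1] = 4, P[2] = 2, P[3] = A, P[4] = 0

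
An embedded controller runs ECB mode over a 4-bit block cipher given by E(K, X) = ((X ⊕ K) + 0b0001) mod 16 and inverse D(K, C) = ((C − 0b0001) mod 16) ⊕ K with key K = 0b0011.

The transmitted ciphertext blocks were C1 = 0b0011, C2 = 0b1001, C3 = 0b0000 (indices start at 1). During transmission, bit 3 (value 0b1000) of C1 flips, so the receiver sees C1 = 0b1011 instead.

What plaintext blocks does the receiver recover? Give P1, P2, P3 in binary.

P1 = 0b1001, P2 = 0b1011, P3 = 0b1100

ECB decryption: P_i = D(K, C_i).
Only C1 changed, to 0b1011. In ECB, a change in C_i affects only P_i. Decrypting the received ciphertext:
P1: D(K, 0b1011) = 0b1001.
P2: D(K, 0b1001) = 0b1011.
P3: D(K, 0b0000) = 0b1100.
Blocks that differ from the original plaintext: P1.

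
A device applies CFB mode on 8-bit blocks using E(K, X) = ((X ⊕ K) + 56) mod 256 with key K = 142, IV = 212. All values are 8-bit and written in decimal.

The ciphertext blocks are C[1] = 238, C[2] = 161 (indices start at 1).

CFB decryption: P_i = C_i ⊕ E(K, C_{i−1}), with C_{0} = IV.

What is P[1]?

P[1]: E(K, 212) = 146; 238 ⊕ 146 = 124.

P[1] = 124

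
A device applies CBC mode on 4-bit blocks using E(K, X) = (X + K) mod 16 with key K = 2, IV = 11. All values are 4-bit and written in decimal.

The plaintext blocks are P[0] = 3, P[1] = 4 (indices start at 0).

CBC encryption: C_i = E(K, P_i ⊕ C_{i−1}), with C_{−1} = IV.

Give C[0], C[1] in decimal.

C[0] = 10, C[1] = 0

C[0]: P[0] ⊕ 11 = 8; E(K, 8) = 10.
C[1]: P[1] ⊕ 10 = 14; E(K, 14) = 0.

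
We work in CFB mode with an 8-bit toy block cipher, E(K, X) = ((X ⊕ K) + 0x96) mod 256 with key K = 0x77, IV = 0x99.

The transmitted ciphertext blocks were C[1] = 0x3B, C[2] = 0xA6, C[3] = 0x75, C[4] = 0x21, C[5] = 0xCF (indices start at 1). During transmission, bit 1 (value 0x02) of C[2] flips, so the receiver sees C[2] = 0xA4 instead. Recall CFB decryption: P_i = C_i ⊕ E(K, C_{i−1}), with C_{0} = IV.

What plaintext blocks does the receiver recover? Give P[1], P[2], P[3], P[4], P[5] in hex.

P[1] = 0xBF, P[2] = 0x46, P[3] = 0x1C, P[4] = 0xB9, P[5] = 0x23

Only C[2] changed, to 0xA4. In CFB, a change in C_i flips the same bit in P_i and garbles P_{i+1}. Decrypting the received ciphertext:
P[1]: E(K, 0x99) = 0x84; 0x3B ⊕ 0x84 = 0xBF.
P[2]: E(K, 0x3B) = 0xE2; 0xA4 ⊕ 0xE2 = 0x46.
P[3]: E(K, 0xA4) = 0x69; 0x75 ⊕ 0x69 = 0x1C.
P[4]: E(K, 0x75) = 0x98; 0x21 ⊕ 0x98 = 0xB9.
P[5]: E(K, 0x21) = 0xEC; 0xCF ⊕ 0xEC = 0x23.
Blocks that differ from the original plaintext: P[2], P[3].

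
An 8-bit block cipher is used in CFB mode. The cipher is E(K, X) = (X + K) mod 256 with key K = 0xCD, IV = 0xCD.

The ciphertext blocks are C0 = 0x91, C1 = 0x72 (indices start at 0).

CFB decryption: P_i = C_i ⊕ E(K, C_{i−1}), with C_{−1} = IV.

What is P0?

P0 = 0x0B

P0: E(K, 0xCD) = 0x9A; 0x91 ⊕ 0x9A = 0x0B.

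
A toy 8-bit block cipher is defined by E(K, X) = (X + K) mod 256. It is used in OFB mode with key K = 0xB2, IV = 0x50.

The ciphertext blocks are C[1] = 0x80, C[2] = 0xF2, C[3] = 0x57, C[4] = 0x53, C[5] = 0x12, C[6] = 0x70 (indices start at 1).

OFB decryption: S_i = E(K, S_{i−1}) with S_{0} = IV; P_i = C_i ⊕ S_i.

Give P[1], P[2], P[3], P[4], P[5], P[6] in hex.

P[1] = 0x82, P[2] = 0x46, P[3] = 0x31, P[4] = 0x4B, P[5] = 0xD8, P[6] = 0x0C

P[1]: S = E(K, 0x50) = 0x02; 0x80 ⊕ 0x02 = 0x82.
P[2]: S = E(K, 0x02) = 0xB4; 0xF2 ⊕ 0xB4 = 0x46.
P[3]: S = E(K, 0xB4) = 0x66; 0x57 ⊕ 0x66 = 0x31.
P[4]: S = E(K, 0x66) = 0x18; 0x53 ⊕ 0x18 = 0x4B.
P[5]: S = E(K, 0x18) = 0xCA; 0x12 ⊕ 0xCA = 0xD8.
P[6]: S = E(K, 0xCA) = 0x7C; 0x70 ⊕ 0x7C = 0x0C.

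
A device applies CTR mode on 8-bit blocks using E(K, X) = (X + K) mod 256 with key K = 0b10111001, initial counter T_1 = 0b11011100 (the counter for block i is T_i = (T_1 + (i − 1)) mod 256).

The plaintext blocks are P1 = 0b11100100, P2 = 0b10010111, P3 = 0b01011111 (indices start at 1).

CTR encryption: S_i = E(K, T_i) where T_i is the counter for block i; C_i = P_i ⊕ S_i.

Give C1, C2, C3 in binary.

C1 = 0b01110001, C2 = 0b00000001, C3 = 0b11001000

C1: T = 0b11011100, S = E(K, T) = 0b10010101; 0b11100100 ⊕ 0b10010101 = 0b01110001.
C2: T = 0b11011101, S = E(K, T) = 0b10010110; 0b10010111 ⊕ 0b10010110 = 0b00000001.
C3: T = 0b11011110, S = E(K, T) = 0b10010111; 0b01011111 ⊕ 0b10010111 = 0b11001000.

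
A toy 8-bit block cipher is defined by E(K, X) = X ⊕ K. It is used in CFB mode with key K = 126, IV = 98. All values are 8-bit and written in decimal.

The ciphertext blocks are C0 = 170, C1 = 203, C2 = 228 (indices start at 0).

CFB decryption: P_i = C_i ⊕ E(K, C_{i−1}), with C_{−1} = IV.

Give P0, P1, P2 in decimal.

P0 = 182, P1 = 31, P2 = 81

P0: E(K, 98) = 28; 170 ⊕ 28 = 182.
P1: E(K, 170) = 212; 203 ⊕ 212 = 31.
P2: E(K, 203) = 181; 228 ⊕ 181 = 81.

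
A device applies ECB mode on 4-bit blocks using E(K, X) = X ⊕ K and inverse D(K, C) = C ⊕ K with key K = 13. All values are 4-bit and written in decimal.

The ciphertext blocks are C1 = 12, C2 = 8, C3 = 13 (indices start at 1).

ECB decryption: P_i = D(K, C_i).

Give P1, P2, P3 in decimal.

P1 = 1, P2 = 5, P3 = 0

P1: D(K, 12) = 1.
P2: D(K, 8) = 5.
P3: D(K, 13) = 0.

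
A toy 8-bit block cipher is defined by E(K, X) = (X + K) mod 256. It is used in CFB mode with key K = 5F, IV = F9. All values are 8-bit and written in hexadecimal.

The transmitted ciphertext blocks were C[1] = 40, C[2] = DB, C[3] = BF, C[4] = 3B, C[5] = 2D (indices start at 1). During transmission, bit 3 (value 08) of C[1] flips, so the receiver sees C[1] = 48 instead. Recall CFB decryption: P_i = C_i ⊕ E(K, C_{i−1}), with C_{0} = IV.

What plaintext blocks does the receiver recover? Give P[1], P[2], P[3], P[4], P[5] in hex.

Only C[1] changed, to 48. In CFB, a change in C_i flips the same bit in P_i and garbles P_{i+1}. Decrypting the received ciphertext:
P[1]: E(K, F9) = 58; 48 ⊕ 58 = 10.
P[2]: E(K, 48) = A7; DB ⊕ A7 = 7C.
P[3]: E(K, DB) = 3A; BF ⊕ 3A = 85.
P[4]: E(K, BF) = 1E; 3B ⊕ 1E = 25.
P[5]: E(K, 3B) = 9A; 2D ⊕ 9A = B7.
Blocks that differ from the original plaintext: P[1], P[2].

P[1] = 10, P[2] = 7C, P[3] = 85, P[4] = 25, P[5] = B7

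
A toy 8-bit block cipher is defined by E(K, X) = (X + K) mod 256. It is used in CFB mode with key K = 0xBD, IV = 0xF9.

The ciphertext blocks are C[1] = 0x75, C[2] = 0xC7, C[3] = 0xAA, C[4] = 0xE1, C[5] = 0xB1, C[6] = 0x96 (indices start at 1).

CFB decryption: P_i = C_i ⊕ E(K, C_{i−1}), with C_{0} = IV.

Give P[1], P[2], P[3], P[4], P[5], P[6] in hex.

P[1] = 0xC3, P[2] = 0xF5, P[3] = 0x2E, P[4] = 0x86, P[5] = 0x2F, P[6] = 0xF8

P[1]: E(K, 0xF9) = 0xB6; 0x75 ⊕ 0xB6 = 0xC3.
P[2]: E(K, 0x75) = 0x32; 0xC7 ⊕ 0x32 = 0xF5.
P[3]: E(K, 0xC7) = 0x84; 0xAA ⊕ 0x84 = 0x2E.
P[4]: E(K, 0xAA) = 0x67; 0xE1 ⊕ 0x67 = 0x86.
P[5]: E(K, 0xE1) = 0x9E; 0xB1 ⊕ 0x9E = 0x2F.
P[6]: E(K, 0xB1) = 0x6E; 0x96 ⊕ 0x6E = 0xF8.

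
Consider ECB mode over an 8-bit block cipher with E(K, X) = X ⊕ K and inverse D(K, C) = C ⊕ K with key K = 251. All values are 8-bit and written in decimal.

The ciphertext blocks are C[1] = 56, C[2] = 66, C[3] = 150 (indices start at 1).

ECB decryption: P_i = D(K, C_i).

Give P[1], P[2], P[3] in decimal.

P[1]: D(K, 56) = 195.
P[2]: D(K, 66) = 185.
P[3]: D(K, 150) = 109.

P[1] = 195, P[2] = 185, P[3] = 109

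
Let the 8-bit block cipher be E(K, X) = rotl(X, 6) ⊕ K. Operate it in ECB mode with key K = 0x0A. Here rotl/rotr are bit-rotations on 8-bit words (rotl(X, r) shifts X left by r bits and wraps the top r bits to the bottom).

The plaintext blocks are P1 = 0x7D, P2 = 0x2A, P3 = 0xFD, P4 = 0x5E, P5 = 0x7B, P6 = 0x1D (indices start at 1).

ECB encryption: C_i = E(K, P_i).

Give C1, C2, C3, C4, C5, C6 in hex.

C1: E(K, 0x7D) = 0x55.
C2: E(K, 0x2A) = 0x80.
C3: E(K, 0xFD) = 0x75.
C4: E(K, 0x5E) = 0x9D.
C5: E(K, 0x7B) = 0xD4.
C6: E(K, 0x1D) = 0x4D.

C1 = 0x55, C2 = 0x80, C3 = 0x75, C4 = 0x9D, C5 = 0xD4, C6 = 0x4D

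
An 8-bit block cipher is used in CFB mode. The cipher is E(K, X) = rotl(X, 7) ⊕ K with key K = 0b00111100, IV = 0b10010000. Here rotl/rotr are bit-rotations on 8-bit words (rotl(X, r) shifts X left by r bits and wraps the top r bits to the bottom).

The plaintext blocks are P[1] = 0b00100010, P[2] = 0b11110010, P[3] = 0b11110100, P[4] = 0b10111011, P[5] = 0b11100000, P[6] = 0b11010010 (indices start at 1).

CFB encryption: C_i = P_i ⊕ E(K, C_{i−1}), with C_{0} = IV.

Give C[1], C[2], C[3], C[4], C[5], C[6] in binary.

C[1] = 0b01010110, C[2] = 0b11100101, C[3] = 0b00111010, C[4] = 0b10011010, C[5] = 0b10010001, C[6] = 0b00100110

C[1]: E(K, 0b10010000) = 0b01110100; 0b00100010 ⊕ 0b01110100 = 0b01010110.
C[2]: E(K, 0b01010110) = 0b00010111; 0b11110010 ⊕ 0b00010111 = 0b11100101.
C[3]: E(K, 0b11100101) = 0b11001110; 0b11110100 ⊕ 0b11001110 = 0b00111010.
C[4]: E(K, 0b00111010) = 0b00100001; 0b10111011 ⊕ 0b00100001 = 0b10011010.
C[5]: E(K, 0b10011010) = 0b01110001; 0b11100000 ⊕ 0b01110001 = 0b10010001.
C[6]: E(K, 0b10010001) = 0b11110100; 0b11010010 ⊕ 0b11110100 = 0b00100110.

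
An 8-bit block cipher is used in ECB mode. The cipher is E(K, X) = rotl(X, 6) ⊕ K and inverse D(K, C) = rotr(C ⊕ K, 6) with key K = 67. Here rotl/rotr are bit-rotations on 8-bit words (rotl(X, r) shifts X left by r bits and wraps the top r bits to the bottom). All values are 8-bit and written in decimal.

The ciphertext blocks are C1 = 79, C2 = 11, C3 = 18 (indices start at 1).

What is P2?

ECB decryption: P_i = D(K, C_i).
P2: D(K, 11) = 33.

P2 = 33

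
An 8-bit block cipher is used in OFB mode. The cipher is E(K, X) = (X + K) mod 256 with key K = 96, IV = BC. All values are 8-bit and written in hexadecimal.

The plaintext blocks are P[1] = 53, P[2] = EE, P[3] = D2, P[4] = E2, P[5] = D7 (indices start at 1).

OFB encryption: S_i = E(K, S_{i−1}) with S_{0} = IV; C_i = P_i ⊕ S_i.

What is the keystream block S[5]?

AA

C[1]: S = E(K, BC) = 52; 53 ⊕ 52 = 01.
C[2]: S = E(K, 52) = E8; EE ⊕ E8 = 06.
C[3]: S = E(K, E8) = 7E; D2 ⊕ 7E = AC.
C[4]: S = E(K, 7E) = 14; E2 ⊕ 14 = F6.
C[5]: S = E(K, 14) = AA; D7 ⊕ AA = 7D.
So S[5] = AA.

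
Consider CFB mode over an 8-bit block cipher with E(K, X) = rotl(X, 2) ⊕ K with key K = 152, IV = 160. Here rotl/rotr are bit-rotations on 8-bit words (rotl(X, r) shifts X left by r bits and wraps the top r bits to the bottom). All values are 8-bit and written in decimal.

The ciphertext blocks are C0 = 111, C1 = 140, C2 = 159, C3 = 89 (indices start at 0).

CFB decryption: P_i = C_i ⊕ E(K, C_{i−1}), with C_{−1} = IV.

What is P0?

P0: E(K, 160) = 26; 111 ⊕ 26 = 117.

P0 = 117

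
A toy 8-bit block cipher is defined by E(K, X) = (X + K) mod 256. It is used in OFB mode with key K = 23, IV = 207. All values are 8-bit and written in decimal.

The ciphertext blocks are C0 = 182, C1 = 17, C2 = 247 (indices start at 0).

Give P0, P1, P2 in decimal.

OFB decryption: S_i = E(K, S_{i−1}) with S_{−1} = IV; P_i = C_i ⊕ S_i.
P0: S = E(K, 207) = 230; 182 ⊕ 230 = 80.
P1: S = E(K, 230) = 253; 17 ⊕ 253 = 236.
P2: S = E(K, 253) = 20; 247 ⊕ 20 = 227.

P0 = 80, P1 = 236, P2 = 227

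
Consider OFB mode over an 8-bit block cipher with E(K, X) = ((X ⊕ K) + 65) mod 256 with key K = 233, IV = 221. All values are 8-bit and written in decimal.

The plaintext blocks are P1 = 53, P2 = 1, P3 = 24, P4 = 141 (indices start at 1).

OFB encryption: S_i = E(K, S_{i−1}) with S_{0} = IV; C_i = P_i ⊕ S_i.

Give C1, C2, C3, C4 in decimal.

C1 = 64, C2 = 220, C3 = 109, C4 = 80

C1: S = E(K, 221) = 117; 53 ⊕ 117 = 64.
C2: S = E(K, 117) = 221; 1 ⊕ 221 = 220.
C3: S = E(K, 221) = 117; 24 ⊕ 117 = 109.
C4: S = E(K, 117) = 221; 141 ⊕ 221 = 80.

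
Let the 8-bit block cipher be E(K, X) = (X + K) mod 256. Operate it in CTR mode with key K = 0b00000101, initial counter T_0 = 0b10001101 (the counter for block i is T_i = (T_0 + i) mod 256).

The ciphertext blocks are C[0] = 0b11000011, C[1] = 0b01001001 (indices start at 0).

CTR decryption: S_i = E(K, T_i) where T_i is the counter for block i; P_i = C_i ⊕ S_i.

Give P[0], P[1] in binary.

P[0] = 0b01010001, P[1] = 0b11011010

P[0]: T = 0b10001101, S = E(K, T) = 0b10010010; 0b11000011 ⊕ 0b10010010 = 0b01010001.
P[1]: T = 0b10001110, S = E(K, T) = 0b10010011; 0b01001001 ⊕ 0b10010011 = 0b11011010.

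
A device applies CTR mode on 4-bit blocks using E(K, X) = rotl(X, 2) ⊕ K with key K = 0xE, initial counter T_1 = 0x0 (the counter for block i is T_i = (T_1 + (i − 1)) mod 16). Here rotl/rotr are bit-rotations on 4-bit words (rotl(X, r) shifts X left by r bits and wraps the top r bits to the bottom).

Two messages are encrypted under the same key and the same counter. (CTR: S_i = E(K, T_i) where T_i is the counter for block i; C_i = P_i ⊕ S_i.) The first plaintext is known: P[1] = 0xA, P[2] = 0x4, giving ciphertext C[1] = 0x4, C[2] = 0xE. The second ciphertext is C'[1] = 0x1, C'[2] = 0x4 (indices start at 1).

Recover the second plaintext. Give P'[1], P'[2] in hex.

In CTR with a reused counter, both messages share the same keystream S_i, so C_i ⊕ C'_i = P_i ⊕ P'_i and thus P'_i = P_i ⊕ C_i ⊕ C'_i.
P'[1]: 0xA ⊕ 0x4 ⊕ 0x1 = 0xF.
P'[2]: 0x4 ⊕ 0xE ⊕ 0x4 = 0xE.

P'[1] = 0xF, P'[2] = 0xE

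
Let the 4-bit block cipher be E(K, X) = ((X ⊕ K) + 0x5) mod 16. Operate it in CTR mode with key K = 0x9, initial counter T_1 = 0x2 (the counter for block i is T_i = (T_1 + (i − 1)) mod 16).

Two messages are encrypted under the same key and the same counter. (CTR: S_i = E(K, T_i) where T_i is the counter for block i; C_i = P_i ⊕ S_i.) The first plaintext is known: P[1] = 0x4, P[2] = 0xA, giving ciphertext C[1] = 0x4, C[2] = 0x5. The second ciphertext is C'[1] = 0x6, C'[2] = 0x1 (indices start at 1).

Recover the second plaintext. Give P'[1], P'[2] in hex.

In CTR with a reused counter, both messages share the same keystream S_i, so C_i ⊕ C'_i = P_i ⊕ P'_i and thus P'_i = P_i ⊕ C_i ⊕ C'_i.
P'[1]: 0x4 ⊕ 0x4 ⊕ 0x6 = 0x6.
P'[2]: 0xA ⊕ 0x5 ⊕ 0x1 = 0xE.

P'[1] = 0x6, P'[2] = 0xE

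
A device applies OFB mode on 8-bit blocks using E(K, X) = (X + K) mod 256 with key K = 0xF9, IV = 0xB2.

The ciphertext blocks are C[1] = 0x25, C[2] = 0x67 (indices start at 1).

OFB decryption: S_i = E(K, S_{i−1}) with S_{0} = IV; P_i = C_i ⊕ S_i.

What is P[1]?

P[1] = 0x8E

P[1]: S = E(K, 0xB2) = 0xAB; 0x25 ⊕ 0xAB = 0x8E.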